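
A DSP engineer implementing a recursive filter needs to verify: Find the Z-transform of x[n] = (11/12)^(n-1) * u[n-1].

Time-shifting property: if X(z) = Z{x[n]}, then Z{x[n-d]} = z^(-d) * X(z)
X(z) = z/(z - 11/12) for x[n] = (11/12)^n * u[n]
Z{x[n-1]} = z^(-1) * z/(z - 11/12) = 1/(z - 11/12)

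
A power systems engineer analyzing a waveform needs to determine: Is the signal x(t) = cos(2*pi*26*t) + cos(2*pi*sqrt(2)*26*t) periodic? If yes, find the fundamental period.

f1 = 26 Hz, f2 = 26*sqrt(2) Hz
Ratio f2/f1 = sqrt(2), which is irrational.
Since the frequency ratio is irrational, no common period exists.
The signal is not periodic.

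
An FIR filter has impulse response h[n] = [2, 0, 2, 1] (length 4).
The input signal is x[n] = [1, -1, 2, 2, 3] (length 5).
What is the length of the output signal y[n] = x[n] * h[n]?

For linear convolution, the output length is:
len(y) = len(x) + len(h) - 1 = 5 + 4 - 1 = 8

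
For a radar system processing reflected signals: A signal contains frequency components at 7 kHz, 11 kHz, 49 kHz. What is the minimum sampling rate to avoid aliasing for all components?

The highest frequency component is f_max = 49 kHz.
Nyquist rate = 2 * f_max = 2 * 49 kHz = 98 kHz.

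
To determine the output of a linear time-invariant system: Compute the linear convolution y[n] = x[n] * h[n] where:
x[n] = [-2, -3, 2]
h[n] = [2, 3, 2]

y[n] = sum_k x[k]*h[n-k]. Output length = len(x) + len(h) - 1 = 3 + 3 - 1 = 5.
y[0] = -2*2 = -4
y[1] = -3*2 + -2*3 = -12
y[2] = 2*2 + -3*3 + -2*2 = -9
y[3] = 2*3 + -3*2 = 0
y[4] = 2*2 = 4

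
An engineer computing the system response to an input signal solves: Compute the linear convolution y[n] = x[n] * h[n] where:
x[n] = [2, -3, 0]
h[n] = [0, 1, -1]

y[n] = sum_k x[k]*h[n-k]. Output length = len(x) + len(h) - 1 = 3 + 3 - 1 = 5.
y[0] = 2*0 = 0
y[1] = -3*0 + 2*1 = 2
y[2] = 0*0 + -3*1 + 2*-1 = -5
y[3] = 0*1 + -3*-1 = 3
y[4] = 0*-1 = 0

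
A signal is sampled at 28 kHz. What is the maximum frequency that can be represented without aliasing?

The maximum frequency that can be represented without aliasing
is the Nyquist frequency: f_max = f_s / 2 = 28 kHz / 2 = 14 kHz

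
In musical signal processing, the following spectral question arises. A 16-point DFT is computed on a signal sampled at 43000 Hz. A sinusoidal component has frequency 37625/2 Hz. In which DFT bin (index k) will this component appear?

DFT frequency resolution = f_s/N = 43000/16 = 5375/2 Hz
Bin index k = f_signal / resolution = 37625/2 / 5375/2 = 7
The signal frequency 37625/2 Hz falls in DFT bin k = 7.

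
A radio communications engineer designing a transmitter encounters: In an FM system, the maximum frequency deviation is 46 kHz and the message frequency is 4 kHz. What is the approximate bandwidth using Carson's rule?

Carson's rule: BW = 2*(delta_f + f_m)
= 2*(46 + 4) kHz = 100 kHz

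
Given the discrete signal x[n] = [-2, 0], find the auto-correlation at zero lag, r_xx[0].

The auto-correlation at zero lag r_xx[0] equals the signal energy.
r_xx[0] = sum of x[n]^2 = (-2)^2 + 0^2
= 4 + 0 = 4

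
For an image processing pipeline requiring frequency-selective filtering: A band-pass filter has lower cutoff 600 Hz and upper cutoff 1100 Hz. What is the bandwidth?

Bandwidth = f_high - f_low
= 1100 Hz - 600 Hz = 500 Hz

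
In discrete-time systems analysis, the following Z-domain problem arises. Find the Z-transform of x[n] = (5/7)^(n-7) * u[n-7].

Time-shifting property: if X(z) = Z{x[n]}, then Z{x[n-d]} = z^(-d) * X(z)
X(z) = z/(z - 5/7) for x[n] = (5/7)^n * u[n]
Z{x[n-7]} = z^(-7) * z/(z - 5/7) = z^(-6)/(z - 5/7)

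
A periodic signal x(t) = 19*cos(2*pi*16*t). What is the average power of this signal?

Average power of A*cos(wt) is A^2/2.
P = 19^2 / 2 = 361/2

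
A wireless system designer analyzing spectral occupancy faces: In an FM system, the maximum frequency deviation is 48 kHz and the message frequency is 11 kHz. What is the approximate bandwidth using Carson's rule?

Carson's rule: BW = 2*(delta_f + f_m)
= 2*(48 + 11) kHz = 118 kHz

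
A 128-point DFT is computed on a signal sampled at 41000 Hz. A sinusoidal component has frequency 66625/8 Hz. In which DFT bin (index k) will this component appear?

DFT frequency resolution = f_s/N = 41000/128 = 5125/16 Hz
Bin index k = f_signal / resolution = 66625/8 / 5125/16 = 26
The signal frequency 66625/8 Hz falls in DFT bin k = 26.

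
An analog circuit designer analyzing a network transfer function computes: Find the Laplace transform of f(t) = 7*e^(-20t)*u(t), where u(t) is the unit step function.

Standard Laplace transform pair:
e^(-at)*u(t) <-> 1/(s+a)
With a = 20: L{7*e^(-20t)*u(t)} = 7/(s+20), ROC: Re(s) > -20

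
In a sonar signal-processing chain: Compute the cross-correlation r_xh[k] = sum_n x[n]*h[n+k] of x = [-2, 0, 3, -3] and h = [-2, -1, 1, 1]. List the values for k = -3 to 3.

Both sequences indexed from 0 and zero outside their support.
Lags with overlap: k = -3 to 3.
  r_xh[-3] = x[3]*h[0] = 6
  r_xh[-2] = x[2]*h[0] + x[3]*h[1] = -3
  r_xh[-1] = x[1]*h[0] + x[2]*h[1] + x[3]*h[2] = -6
  r_xh[0] = x[0]*h[0] + x[1]*h[1] + x[2]*h[2] + x[3]*h[3] = 4
  r_xh[1] = x[0]*h[1] + x[1]*h[2] + x[2]*h[3] = 5
  r_xh[2] = x[0]*h[2] + x[1]*h[3] = -2
  r_xh[3] = x[0]*h[3] = -2
r_xh = [6, -3, -6, 4, 5, -2, -2] (for k = -3, ..., 3)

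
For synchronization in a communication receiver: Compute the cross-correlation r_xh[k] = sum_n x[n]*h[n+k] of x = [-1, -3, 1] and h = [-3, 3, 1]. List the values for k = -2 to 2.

Both sequences indexed from 0 and zero outside their support.
Lags with overlap: k = -2 to 2.
  r_xh[-2] = x[2]*h[0] = -3
  r_xh[-1] = x[1]*h[0] + x[2]*h[1] = 12
  r_xh[0] = x[0]*h[0] + x[1]*h[1] + x[2]*h[2] = -5
  r_xh[1] = x[0]*h[1] + x[1]*h[2] = -6
  r_xh[2] = x[0]*h[2] = -1
r_xh = [-3, 12, -5, -6, -1] (for k = -2, ..., 2)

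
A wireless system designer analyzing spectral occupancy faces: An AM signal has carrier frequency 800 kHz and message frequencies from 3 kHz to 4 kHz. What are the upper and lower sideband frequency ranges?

Upper sideband (USB) = fc + [fm_low, fm_high] = 800 + [3, 4] = [803, 804] kHz
Lower sideband (LSB) = fc - [fm_high, fm_low] = 800 - [4, 3] = [796, 797] kHz
Total occupied spectrum: 796 kHz to 804 kHz (plus carrier at 800 kHz)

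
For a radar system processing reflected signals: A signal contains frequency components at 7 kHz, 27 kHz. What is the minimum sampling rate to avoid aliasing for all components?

The highest frequency component is f_max = 27 kHz.
Nyquist rate = 2 * f_max = 2 * 27 kHz = 54 kHz.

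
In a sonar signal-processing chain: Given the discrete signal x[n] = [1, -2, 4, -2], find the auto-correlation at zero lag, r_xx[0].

The auto-correlation at zero lag r_xx[0] equals the signal energy.
r_xx[0] = sum of x[n]^2 = 1^2 + (-2)^2 + 4^2 + (-2)^2
= 1 + 4 + 16 + 4 = 25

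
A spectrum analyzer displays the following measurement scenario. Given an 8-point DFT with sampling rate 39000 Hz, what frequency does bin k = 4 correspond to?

The frequency of DFT bin k is: f_k = k * f_s / N
f_4 = 4 * 39000 / 8 = 19500 Hz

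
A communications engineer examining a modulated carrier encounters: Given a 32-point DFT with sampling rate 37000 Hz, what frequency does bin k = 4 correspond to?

The frequency of DFT bin k is: f_k = k * f_s / N
f_4 = 4 * 37000 / 32 = 4625 Hz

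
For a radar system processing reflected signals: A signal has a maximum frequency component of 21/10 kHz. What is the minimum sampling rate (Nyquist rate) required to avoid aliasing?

By the Nyquist-Shannon sampling theorem,
the minimum sampling rate (Nyquist rate) must be at least 2 * f_max.
Nyquist rate = 2 * 21/10 kHz = 21/5 kHz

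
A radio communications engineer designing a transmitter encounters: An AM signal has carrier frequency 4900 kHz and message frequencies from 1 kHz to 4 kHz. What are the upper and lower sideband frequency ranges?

Upper sideband (USB) = fc + [fm_low, fm_high] = 4900 + [1, 4] = [4901, 4904] kHz
Lower sideband (LSB) = fc - [fm_high, fm_low] = 4900 - [4, 1] = [4896, 4899] kHz
Total occupied spectrum: 4896 kHz to 4904 kHz (plus carrier at 4900 kHz)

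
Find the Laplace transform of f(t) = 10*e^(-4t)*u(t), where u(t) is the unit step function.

Standard Laplace transform pair:
e^(-at)*u(t) <-> 1/(s+a)
With a = 4: L{10*e^(-4t)*u(t)} = 10/(s+4), ROC: Re(s) > -4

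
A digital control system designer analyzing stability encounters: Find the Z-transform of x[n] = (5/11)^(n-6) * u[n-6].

Time-shifting property: if X(z) = Z{x[n]}, then Z{x[n-d]} = z^(-d) * X(z)
X(z) = z/(z - 5/11) for x[n] = (5/11)^n * u[n]
Z{x[n-6]} = z^(-6) * z/(z - 5/11) = z^(-5)/(z - 5/11)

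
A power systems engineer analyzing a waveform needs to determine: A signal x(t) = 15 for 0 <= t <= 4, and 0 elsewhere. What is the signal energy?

Energy = integral of |x(t)|^2 dt over the signal duration
= 15^2 * 4 = 225 * 4 = 900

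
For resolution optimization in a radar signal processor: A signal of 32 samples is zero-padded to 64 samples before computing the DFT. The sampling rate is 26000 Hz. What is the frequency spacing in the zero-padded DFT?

Original DFT: N = 32, resolution = f_s/N = 26000/32 = 1625/2 Hz
Zero-padded DFT: N = 64, resolution = f_s/N = 26000/64 = 1625/4 Hz
Zero-padding interpolates the spectrum (finer frequency grid)
but does NOT improve the true spectral resolution (ability to resolve close frequencies).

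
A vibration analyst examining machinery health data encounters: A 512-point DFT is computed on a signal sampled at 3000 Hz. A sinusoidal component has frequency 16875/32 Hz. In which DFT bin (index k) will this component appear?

DFT frequency resolution = f_s/N = 3000/512 = 375/64 Hz
Bin index k = f_signal / resolution = 16875/32 / 375/64 = 90
The signal frequency 16875/32 Hz falls in DFT bin k = 90.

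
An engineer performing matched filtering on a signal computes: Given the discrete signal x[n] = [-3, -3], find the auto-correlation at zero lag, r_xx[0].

The auto-correlation at zero lag r_xx[0] equals the signal energy.
r_xx[0] = sum of x[n]^2 = (-3)^2 + (-3)^2
= 9 + 9 = 18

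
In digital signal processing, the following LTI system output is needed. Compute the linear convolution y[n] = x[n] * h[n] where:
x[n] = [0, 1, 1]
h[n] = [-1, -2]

y[n] = sum_k x[k]*h[n-k]. Output length = len(x) + len(h) - 1 = 3 + 2 - 1 = 4.
y[0] = 0*-1 = 0
y[1] = 1*-1 + 0*-2 = -1
y[2] = 1*-1 + 1*-2 = -3
y[3] = 1*-2 = -2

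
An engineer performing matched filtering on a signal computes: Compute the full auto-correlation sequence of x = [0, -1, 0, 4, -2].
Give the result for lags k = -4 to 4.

r_xx[k] = sum_m x[m]*x[m+k], indexed from 0, for k = -4 to 4:
  r_xx[-4] = x[4]*x[0] = 0
  r_xx[-3] = x[3]*x[0] + x[4]*x[1] = 2
  r_xx[-2] = x[2]*x[0] + x[3]*x[1] + x[4]*x[2] = -4
  r_xx[-1] = x[1]*x[0] + x[2]*x[1] + x[3]*x[2] + x[4]*x[3] = -8
  r_xx[0] = x[0]*x[0] + x[1]*x[1] + x[2]*x[2] + x[3]*x[3] + x[4]*x[4] = 21
  r_xx[1] = x[0]*x[1] + x[1]*x[2] + x[2]*x[3] + x[3]*x[4] = -8
  r_xx[2] = x[0]*x[2] + x[1]*x[3] + x[2]*x[4] = -4
  r_xx[3] = x[0]*x[3] + x[1]*x[4] = 2
  r_xx[4] = x[0]*x[4] = 0
r_xx = [0, 2, -4, -8, 21, -8, -4, 2, 0]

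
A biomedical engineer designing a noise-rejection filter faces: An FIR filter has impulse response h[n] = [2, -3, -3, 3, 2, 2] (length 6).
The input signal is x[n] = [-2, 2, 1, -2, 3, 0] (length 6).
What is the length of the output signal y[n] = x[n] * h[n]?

For linear convolution, the output length is:
len(y) = len(x) + len(h) - 1 = 6 + 6 - 1 = 11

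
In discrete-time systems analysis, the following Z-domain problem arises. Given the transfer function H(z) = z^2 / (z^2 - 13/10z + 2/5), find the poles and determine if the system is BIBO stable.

Poles are roots of the denominator: z^2 - 13/10z + 2/5 = 0.
Quadratic formula: z = [-(-13/10) +/- sqrt((-13/10)^2 - 4*(2/5))] / 2
Discriminant = 169/100 - 8/5 = 9/100; sqrt = 3/10.
z = (13/10 +/- 3/10) / 2 => z = 4/5 or z = 1/2.
|p1| = 1/2, |p2| = 4/5.
For BIBO stability, all poles must lie inside the unit circle (|p| < 1).
System is STABLE since both |p| < 1.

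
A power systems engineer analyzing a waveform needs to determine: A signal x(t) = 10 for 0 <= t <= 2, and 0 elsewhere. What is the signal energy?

Energy = integral of |x(t)|^2 dt over the signal duration
= 10^2 * 2 = 100 * 2 = 200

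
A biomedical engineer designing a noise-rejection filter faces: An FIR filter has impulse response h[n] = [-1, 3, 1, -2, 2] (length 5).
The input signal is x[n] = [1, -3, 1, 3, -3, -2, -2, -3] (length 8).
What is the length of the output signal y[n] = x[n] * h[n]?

For linear convolution, the output length is:
len(y) = len(x) + len(h) - 1 = 8 + 5 - 1 = 12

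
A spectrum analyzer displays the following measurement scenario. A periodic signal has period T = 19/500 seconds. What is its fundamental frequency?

The fundamental frequency is the reciprocal of the period.
f = 1/T = 1/(19/500) = 500/19 Hz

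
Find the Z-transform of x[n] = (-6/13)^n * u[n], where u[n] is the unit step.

The Z-transform of a^n * u[n] is z/(z-a) for |z| > |a|.
Here a = -6/13, so X(z) = z/(z - (-6/13)) = 13z/(13z + 6)
ROC: |z| > 6/13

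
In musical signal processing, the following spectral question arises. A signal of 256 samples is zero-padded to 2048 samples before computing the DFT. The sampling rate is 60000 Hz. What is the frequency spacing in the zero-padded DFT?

Original DFT: N = 256, resolution = f_s/N = 60000/256 = 1875/8 Hz
Zero-padded DFT: N = 2048, resolution = f_s/N = 60000/2048 = 1875/64 Hz
Zero-padding interpolates the spectrum (finer frequency grid)
but does NOT improve the true spectral resolution (ability to resolve close frequencies).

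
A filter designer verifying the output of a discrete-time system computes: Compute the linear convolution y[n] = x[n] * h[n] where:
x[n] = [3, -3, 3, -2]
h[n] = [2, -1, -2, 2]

y[n] = sum_k x[k]*h[n-k]. Output length = len(x) + len(h) - 1 = 4 + 4 - 1 = 7.
y[0] = 3*2 = 6
y[1] = -3*2 + 3*-1 = -9
y[2] = 3*2 + -3*-1 + 3*-2 = 3
y[3] = -2*2 + 3*-1 + -3*-2 + 3*2 = 5
y[4] = -2*-1 + 3*-2 + -3*2 = -10
y[5] = -2*-2 + 3*2 = 10
y[6] = -2*2 = -4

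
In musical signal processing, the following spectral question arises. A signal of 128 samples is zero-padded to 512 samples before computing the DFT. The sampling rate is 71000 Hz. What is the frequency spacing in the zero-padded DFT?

Original DFT: N = 128, resolution = f_s/N = 71000/128 = 8875/16 Hz
Zero-padded DFT: N = 512, resolution = f_s/N = 71000/512 = 8875/64 Hz
Zero-padding interpolates the spectrum (finer frequency grid)
but does NOT improve the true spectral resolution (ability to resolve close frequencies).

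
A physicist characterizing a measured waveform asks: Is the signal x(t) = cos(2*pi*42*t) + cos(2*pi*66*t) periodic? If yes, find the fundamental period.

f1 = 42 Hz, f2 = 66 Hz
Period T1 = 1/42, T2 = 1/66
Ratio T1/T2 = 66/42, which is rational.
The signal is periodic with fundamental period T = 1/GCD(42,66) = 1/6 s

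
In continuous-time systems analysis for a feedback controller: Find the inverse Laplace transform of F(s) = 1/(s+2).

Standard pair: k/(s+a) <-> k*e^(-at)*u(t)
With k=1, a=2: f(t) = e^(-2t)*u(t)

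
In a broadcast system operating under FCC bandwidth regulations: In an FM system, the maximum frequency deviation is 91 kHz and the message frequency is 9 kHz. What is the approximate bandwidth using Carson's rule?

Carson's rule: BW = 2*(delta_f + f_m)
= 2*(91 + 9) kHz = 200 kHz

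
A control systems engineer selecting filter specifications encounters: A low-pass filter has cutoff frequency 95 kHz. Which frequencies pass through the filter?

A low-pass filter passes all frequencies below the cutoff frequency 95 kHz and attenuates higher frequencies.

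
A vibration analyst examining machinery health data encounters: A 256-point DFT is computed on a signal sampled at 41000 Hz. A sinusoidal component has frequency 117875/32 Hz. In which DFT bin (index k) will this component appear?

DFT frequency resolution = f_s/N = 41000/256 = 5125/32 Hz
Bin index k = f_signal / resolution = 117875/32 / 5125/32 = 23
The signal frequency 117875/32 Hz falls in DFT bin k = 23.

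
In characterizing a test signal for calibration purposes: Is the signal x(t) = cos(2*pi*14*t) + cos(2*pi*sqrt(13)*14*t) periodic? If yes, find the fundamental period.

f1 = 14 Hz, f2 = 14*sqrt(13) Hz
Ratio f2/f1 = sqrt(13), which is irrational.
Since the frequency ratio is irrational, no common period exists.
The signal is not periodic.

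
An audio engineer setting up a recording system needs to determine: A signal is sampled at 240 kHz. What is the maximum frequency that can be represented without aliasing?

The maximum frequency that can be represented without aliasing
is the Nyquist frequency: f_max = f_s / 2 = 240 kHz / 2 = 120 kHz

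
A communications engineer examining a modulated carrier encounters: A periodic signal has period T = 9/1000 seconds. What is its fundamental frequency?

The fundamental frequency is the reciprocal of the period.
f = 1/T = 1/(9/1000) = 1000/9 Hz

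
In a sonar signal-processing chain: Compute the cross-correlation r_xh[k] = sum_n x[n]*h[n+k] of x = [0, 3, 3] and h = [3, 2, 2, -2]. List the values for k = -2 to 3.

Both sequences indexed from 0 and zero outside their support.
Lags with overlap: k = -2 to 3.
  r_xh[-2] = x[2]*h[0] = 9
  r_xh[-1] = x[1]*h[0] + x[2]*h[1] = 15
  r_xh[0] = x[0]*h[0] + x[1]*h[1] + x[2]*h[2] = 12
  r_xh[1] = x[0]*h[1] + x[1]*h[2] + x[2]*h[3] = 0
  r_xh[2] = x[0]*h[2] + x[1]*h[3] = -6
  r_xh[3] = x[0]*h[3] = 0
r_xh = [9, 15, 12, 0, -6, 0] (for k = -2, ..., 3)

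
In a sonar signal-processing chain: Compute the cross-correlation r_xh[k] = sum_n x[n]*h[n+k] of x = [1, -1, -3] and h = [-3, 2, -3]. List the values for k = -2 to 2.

Both sequences indexed from 0 and zero outside their support.
Lags with overlap: k = -2 to 2.
  r_xh[-2] = x[2]*h[0] = 9
  r_xh[-1] = x[1]*h[0] + x[2]*h[1] = -3
  r_xh[0] = x[0]*h[0] + x[1]*h[1] + x[2]*h[2] = 4
  r_xh[1] = x[0]*h[1] + x[1]*h[2] = 5
  r_xh[2] = x[0]*h[2] = -3
r_xh = [9, -3, 4, 5, -3] (for k = -2, ..., 2)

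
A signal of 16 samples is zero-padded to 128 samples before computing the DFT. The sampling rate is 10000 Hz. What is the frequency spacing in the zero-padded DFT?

Original DFT: N = 16, resolution = f_s/N = 10000/16 = 625 Hz
Zero-padded DFT: N = 128, resolution = f_s/N = 10000/128 = 625/8 Hz
Zero-padding interpolates the spectrum (finer frequency grid)
but does NOT improve the true spectral resolution (ability to resolve close frequencies).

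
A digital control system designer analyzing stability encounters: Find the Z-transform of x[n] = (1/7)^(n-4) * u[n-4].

Time-shifting property: if X(z) = Z{x[n]}, then Z{x[n-d]} = z^(-d) * X(z)
X(z) = z/(z - 1/7) for x[n] = (1/7)^n * u[n]
Z{x[n-4]} = z^(-4) * z/(z - 1/7) = z^(-3)/(z - 1/7)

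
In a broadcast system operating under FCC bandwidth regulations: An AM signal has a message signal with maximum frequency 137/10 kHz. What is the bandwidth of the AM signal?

In AM (double-sideband), the bandwidth is twice the message frequency.
BW = 2 * f_m = 2 * 137/10 kHz = 137/5 kHz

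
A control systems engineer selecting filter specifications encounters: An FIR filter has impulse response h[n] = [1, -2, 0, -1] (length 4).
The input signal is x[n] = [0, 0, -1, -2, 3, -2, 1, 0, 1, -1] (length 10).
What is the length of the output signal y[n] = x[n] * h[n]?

For linear convolution, the output length is:
len(y) = len(x) + len(h) - 1 = 10 + 4 - 1 = 13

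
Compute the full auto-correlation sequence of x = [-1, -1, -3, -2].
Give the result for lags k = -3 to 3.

r_xx[k] = sum_m x[m]*x[m+k], indexed from 0, for k = -3 to 3:
  r_xx[-3] = x[3]*x[0] = 2
  r_xx[-2] = x[2]*x[0] + x[3]*x[1] = 5
  r_xx[-1] = x[1]*x[0] + x[2]*x[1] + x[3]*x[2] = 10
  r_xx[0] = x[0]*x[0] + x[1]*x[1] + x[2]*x[2] + x[3]*x[3] = 15
  r_xx[1] = x[0]*x[1] + x[1]*x[2] + x[2]*x[3] = 10
  r_xx[2] = x[0]*x[2] + x[1]*x[3] = 5
  r_xx[3] = x[0]*x[3] = 2
r_xx = [2, 5, 10, 15, 10, 5, 2]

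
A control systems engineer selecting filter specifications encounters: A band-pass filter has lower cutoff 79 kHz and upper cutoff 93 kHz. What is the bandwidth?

Bandwidth = f_high - f_low
= 93 kHz - 79 kHz = 14 kHz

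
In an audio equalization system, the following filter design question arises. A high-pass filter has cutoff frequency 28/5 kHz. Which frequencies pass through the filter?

A high-pass filter passes all frequencies above the cutoff frequency 28/5 kHz and attenuates lower frequencies.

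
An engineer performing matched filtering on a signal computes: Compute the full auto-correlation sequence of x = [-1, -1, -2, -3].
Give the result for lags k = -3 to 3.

r_xx[k] = sum_m x[m]*x[m+k], indexed from 0, for k = -3 to 3:
  r_xx[-3] = x[3]*x[0] = 3
  r_xx[-2] = x[2]*x[0] + x[3]*x[1] = 5
  r_xx[-1] = x[1]*x[0] + x[2]*x[1] + x[3]*x[2] = 9
  r_xx[0] = x[0]*x[0] + x[1]*x[1] + x[2]*x[2] + x[3]*x[3] = 15
  r_xx[1] = x[0]*x[1] + x[1]*x[2] + x[2]*x[3] = 9
  r_xx[2] = x[0]*x[2] + x[1]*x[3] = 5
  r_xx[3] = x[0]*x[3] = 3
r_xx = [3, 5, 9, 15, 9, 5, 3]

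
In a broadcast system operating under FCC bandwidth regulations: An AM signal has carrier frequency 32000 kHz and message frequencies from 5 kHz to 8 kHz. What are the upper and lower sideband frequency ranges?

Upper sideband (USB) = fc + [fm_low, fm_high] = 32000 + [5, 8] = [32005, 32008] kHz
Lower sideband (LSB) = fc - [fm_high, fm_low] = 32000 - [8, 5] = [31992, 31995] kHz
Total occupied spectrum: 31992 kHz to 32008 kHz (plus carrier at 32000 kHz)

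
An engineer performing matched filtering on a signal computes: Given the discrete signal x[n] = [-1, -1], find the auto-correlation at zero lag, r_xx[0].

The auto-correlation at zero lag r_xx[0] equals the signal energy.
r_xx[0] = sum of x[n]^2 = (-1)^2 + (-1)^2
= 1 + 1 = 2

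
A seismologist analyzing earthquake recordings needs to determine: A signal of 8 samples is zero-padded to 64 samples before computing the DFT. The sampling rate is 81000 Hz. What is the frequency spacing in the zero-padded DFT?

Original DFT: N = 8, resolution = f_s/N = 81000/8 = 10125 Hz
Zero-padded DFT: N = 64, resolution = f_s/N = 81000/64 = 10125/8 Hz
Zero-padding interpolates the spectrum (finer frequency grid)
but does NOT improve the true spectral resolution (ability to resolve close frequencies).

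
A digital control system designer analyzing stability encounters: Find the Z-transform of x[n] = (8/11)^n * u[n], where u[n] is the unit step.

The Z-transform of a^n * u[n] is z/(z-a) for |z| > |a|.
Here a = 8/11, so X(z) = z/(z - (8/11)) = 11z/(11z - 8)
ROC: |z| > 8/11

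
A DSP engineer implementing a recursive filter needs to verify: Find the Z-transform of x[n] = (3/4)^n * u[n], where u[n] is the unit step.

The Z-transform of a^n * u[n] is z/(z-a) for |z| > |a|.
Here a = 3/4, so X(z) = z/(z - (3/4)) = 4z/(4z - 3)
ROC: |z| > 3/4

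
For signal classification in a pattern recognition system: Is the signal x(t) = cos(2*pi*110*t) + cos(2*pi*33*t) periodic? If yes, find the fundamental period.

f1 = 110 Hz, f2 = 33 Hz
Period T1 = 1/110, T2 = 1/33
Ratio T1/T2 = 33/110, which is rational.
The signal is periodic with fundamental period T = 1/GCD(110,33) = 1/11 s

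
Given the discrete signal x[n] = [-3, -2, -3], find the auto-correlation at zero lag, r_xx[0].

The auto-correlation at zero lag r_xx[0] equals the signal energy.
r_xx[0] = sum of x[n]^2 = (-3)^2 + (-2)^2 + (-3)^2
= 9 + 4 + 9 = 22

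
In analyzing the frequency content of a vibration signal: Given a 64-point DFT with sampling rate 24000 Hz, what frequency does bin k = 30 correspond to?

The frequency of DFT bin k is: f_k = k * f_s / N
f_30 = 30 * 24000 / 64 = 11250 Hz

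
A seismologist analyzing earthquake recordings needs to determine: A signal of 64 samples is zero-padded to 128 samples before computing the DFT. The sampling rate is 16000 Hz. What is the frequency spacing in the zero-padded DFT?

Original DFT: N = 64, resolution = f_s/N = 16000/64 = 250 Hz
Zero-padded DFT: N = 128, resolution = f_s/N = 16000/128 = 125 Hz
Zero-padding interpolates the spectrum (finer frequency grid)
but does NOT improve the true spectral resolution (ability to resolve close frequencies).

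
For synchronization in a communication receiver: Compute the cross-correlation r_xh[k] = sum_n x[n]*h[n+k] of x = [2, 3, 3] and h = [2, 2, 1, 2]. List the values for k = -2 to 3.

Both sequences indexed from 0 and zero outside their support.
Lags with overlap: k = -2 to 3.
  r_xh[-2] = x[2]*h[0] = 6
  r_xh[-1] = x[1]*h[0] + x[2]*h[1] = 12
  r_xh[0] = x[0]*h[0] + x[1]*h[1] + x[2]*h[2] = 13
  r_xh[1] = x[0]*h[1] + x[1]*h[2] + x[2]*h[3] = 13
  r_xh[2] = x[0]*h[2] + x[1]*h[3] = 8
  r_xh[3] = x[0]*h[3] = 4
r_xh = [6, 12, 13, 13, 8, 4] (for k = -2, ..., 3)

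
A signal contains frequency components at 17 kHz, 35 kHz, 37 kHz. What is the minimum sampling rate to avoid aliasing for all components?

The highest frequency component is f_max = 37 kHz.
Nyquist rate = 2 * f_max = 2 * 37 kHz = 74 kHz.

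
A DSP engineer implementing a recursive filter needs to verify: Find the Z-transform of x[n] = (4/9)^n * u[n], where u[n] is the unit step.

The Z-transform of a^n * u[n] is z/(z-a) for |z| > |a|.
Here a = 4/9, so X(z) = z/(z - (4/9)) = 9z/(9z - 4)
ROC: |z| > 4/9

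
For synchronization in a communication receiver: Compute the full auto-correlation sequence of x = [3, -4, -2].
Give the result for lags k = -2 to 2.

r_xx[k] = sum_m x[m]*x[m+k], indexed from 0, for k = -2 to 2:
  r_xx[-2] = x[2]*x[0] = -6
  r_xx[-1] = x[1]*x[0] + x[2]*x[1] = -4
  r_xx[0] = x[0]*x[0] + x[1]*x[1] + x[2]*x[2] = 29
  r_xx[1] = x[0]*x[1] + x[1]*x[2] = -4
  r_xx[2] = x[0]*x[2] = -6
r_xx = [-6, -4, 29, -4, -6]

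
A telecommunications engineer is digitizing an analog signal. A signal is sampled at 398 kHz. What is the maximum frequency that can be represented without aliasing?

The maximum frequency that can be represented without aliasing
is the Nyquist frequency: f_max = f_s / 2 = 398 kHz / 2 = 199 kHz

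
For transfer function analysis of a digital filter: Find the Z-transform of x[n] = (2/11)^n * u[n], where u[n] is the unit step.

The Z-transform of a^n * u[n] is z/(z-a) for |z| > |a|.
Here a = 2/11, so X(z) = z/(z - (2/11)) = 11z/(11z - 2)
ROC: |z| > 2/11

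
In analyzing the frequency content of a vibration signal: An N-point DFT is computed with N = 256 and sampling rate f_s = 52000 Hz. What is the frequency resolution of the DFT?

DFT frequency resolution = f_s / N
= 52000 / 256 = 1625/8 Hz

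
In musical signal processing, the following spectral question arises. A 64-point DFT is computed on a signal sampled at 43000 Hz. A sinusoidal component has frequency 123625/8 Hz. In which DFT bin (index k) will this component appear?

DFT frequency resolution = f_s/N = 43000/64 = 5375/8 Hz
Bin index k = f_signal / resolution = 123625/8 / 5375/8 = 23
The signal frequency 123625/8 Hz falls in DFT bin k = 23.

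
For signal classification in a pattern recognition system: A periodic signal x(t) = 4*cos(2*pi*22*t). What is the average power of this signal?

Average power of A*cos(wt) is A^2/2.
P = 4^2 / 2 = 16/2 = 8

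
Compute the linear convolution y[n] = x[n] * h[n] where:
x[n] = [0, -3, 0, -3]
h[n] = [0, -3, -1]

y[n] = sum_k x[k]*h[n-k]. Output length = len(x) + len(h) - 1 = 4 + 3 - 1 = 6.
y[0] = 0*0 = 0
y[1] = -3*0 + 0*-3 = 0
y[2] = 0*0 + -3*-3 + 0*-1 = 9
y[3] = -3*0 + 0*-3 + -3*-1 = 3
y[4] = -3*-3 + 0*-1 = 9
y[5] = -3*-1 = 3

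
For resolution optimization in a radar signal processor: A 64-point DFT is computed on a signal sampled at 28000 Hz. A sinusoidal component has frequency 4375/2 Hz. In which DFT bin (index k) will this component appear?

DFT frequency resolution = f_s/N = 28000/64 = 875/2 Hz
Bin index k = f_signal / resolution = 4375/2 / 875/2 = 5
The signal frequency 4375/2 Hz falls in DFT bin k = 5.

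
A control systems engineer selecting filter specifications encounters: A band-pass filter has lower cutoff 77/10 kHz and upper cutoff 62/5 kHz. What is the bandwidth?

Bandwidth = f_high - f_low
= 62/5 kHz - 77/10 kHz = 47/10 kHz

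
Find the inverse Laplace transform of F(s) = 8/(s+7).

Standard pair: k/(s+a) <-> k*e^(-at)*u(t)
With k=8, a=7: f(t) = 8*e^(-7t)*u(t)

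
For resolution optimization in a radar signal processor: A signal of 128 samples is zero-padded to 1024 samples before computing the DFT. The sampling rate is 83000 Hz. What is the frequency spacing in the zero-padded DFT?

Original DFT: N = 128, resolution = f_s/N = 83000/128 = 10375/16 Hz
Zero-padded DFT: N = 1024, resolution = f_s/N = 83000/1024 = 10375/128 Hz
Zero-padding interpolates the spectrum (finer frequency grid)
but does NOT improve the true spectral resolution (ability to resolve close frequencies).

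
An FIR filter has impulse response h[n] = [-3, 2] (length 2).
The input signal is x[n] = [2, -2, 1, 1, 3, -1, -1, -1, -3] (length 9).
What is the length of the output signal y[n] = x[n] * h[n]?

For linear convolution, the output length is:
len(y) = len(x) + len(h) - 1 = 9 + 2 - 1 = 10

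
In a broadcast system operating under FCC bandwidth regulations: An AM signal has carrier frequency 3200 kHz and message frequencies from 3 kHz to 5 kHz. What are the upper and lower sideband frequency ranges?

Upper sideband (USB) = fc + [fm_low, fm_high] = 3200 + [3, 5] = [3203, 3205] kHz
Lower sideband (LSB) = fc - [fm_high, fm_low] = 3200 - [5, 3] = [3195, 3197] kHz
Total occupied spectrum: 3195 kHz to 3205 kHz (plus carrier at 3200 kHz)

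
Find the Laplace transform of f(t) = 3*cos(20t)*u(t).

Standard pair: cos(wt)*u(t) <-> s/(s^2+w^2)
With w = 20: L{3*cos(20t)*u(t)} = 3s/(s^2+400)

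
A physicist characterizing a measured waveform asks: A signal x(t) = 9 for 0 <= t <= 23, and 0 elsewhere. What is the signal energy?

Energy = integral of |x(t)|^2 dt over the signal duration
= 9^2 * 23 = 81 * 23 = 1863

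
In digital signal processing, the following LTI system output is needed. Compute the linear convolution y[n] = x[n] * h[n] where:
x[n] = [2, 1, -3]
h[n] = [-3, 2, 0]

y[n] = sum_k x[k]*h[n-k]. Output length = len(x) + len(h) - 1 = 3 + 3 - 1 = 5.
y[0] = 2*-3 = -6
y[1] = 1*-3 + 2*2 = 1
y[2] = -3*-3 + 1*2 + 2*0 = 11
y[3] = -3*2 + 1*0 = -6
y[4] = -3*0 = 0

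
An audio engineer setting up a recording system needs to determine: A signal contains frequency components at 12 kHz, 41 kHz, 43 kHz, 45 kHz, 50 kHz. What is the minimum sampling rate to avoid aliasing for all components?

The highest frequency component is f_max = 50 kHz.
Nyquist rate = 2 * f_max = 2 * 50 kHz = 100 kHz.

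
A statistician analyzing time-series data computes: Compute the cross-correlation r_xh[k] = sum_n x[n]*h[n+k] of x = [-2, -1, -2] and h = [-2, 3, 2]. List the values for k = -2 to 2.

Both sequences indexed from 0 and zero outside their support.
Lags with overlap: k = -2 to 2.
  r_xh[-2] = x[2]*h[0] = 4
  r_xh[-1] = x[1]*h[0] + x[2]*h[1] = -4
  r_xh[0] = x[0]*h[0] + x[1]*h[1] + x[2]*h[2] = -3
  r_xh[1] = x[0]*h[1] + x[1]*h[2] = -8
  r_xh[2] = x[0]*h[2] = -4
r_xh = [4, -4, -3, -8, -4] (for k = -2, ..., 2)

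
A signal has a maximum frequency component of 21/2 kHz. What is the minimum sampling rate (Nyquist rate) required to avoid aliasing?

By the Nyquist-Shannon sampling theorem,
the minimum sampling rate (Nyquist rate) must be at least 2 * f_max.
Nyquist rate = 2 * 21/2 kHz = 21 kHz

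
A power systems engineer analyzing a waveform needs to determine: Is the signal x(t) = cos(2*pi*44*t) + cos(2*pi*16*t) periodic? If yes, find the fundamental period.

f1 = 44 Hz, f2 = 16 Hz
Period T1 = 1/44, T2 = 1/16
Ratio T1/T2 = 16/44, which is rational.
The signal is periodic with fundamental period T = 1/GCD(44,16) = 1/4 s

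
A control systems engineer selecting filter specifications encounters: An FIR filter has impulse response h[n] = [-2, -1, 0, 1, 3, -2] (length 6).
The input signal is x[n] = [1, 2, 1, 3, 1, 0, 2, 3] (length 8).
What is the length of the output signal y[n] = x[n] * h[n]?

For linear convolution, the output length is:
len(y) = len(x) + len(h) - 1 = 8 + 6 - 1 = 13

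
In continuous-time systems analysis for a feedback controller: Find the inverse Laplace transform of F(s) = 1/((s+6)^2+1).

Standard pair: w/((s+a)^2+w^2) <-> e^(-at)*sin(wt)*u(t)
With a=6, w=1: f(t) = e^(-6t)*sin(t)*u(t)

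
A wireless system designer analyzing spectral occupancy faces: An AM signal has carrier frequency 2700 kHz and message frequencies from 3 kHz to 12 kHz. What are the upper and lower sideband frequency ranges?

Upper sideband (USB) = fc + [fm_low, fm_high] = 2700 + [3, 12] = [2703, 2712] kHz
Lower sideband (LSB) = fc - [fm_high, fm_low] = 2700 - [12, 3] = [2688, 2697] kHz
Total occupied spectrum: 2688 kHz to 2712 kHz (plus carrier at 2700 kHz)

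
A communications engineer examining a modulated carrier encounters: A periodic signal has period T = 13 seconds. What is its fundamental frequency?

The fundamental frequency is the reciprocal of the period.
f = 1/T = 1/(13) = 1/13 Hz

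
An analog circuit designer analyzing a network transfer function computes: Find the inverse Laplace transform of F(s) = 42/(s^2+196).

Standard pair: w/(s^2+w^2) <-> sin(wt)*u(t)
Recognize w^2 = 196, so w = 14; numerator 42 = 3*14.
f(t) = 3*sin(14t)*u(t)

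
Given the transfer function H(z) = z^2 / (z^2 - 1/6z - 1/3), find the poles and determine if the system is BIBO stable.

Poles are roots of the denominator: z^2 - 1/6z - 1/3 = 0.
Quadratic formula: z = [-(-1/6) +/- sqrt((-1/6)^2 - 4*(-1/3))] / 2
Discriminant = 1/36 + 4/3 = 49/36; sqrt = 7/6.
z = (1/6 +/- 7/6) / 2 => z = 2/3 or z = -1/2.
|p1| = 1/2, |p2| = 2/3.
For BIBO stability, all poles must lie inside the unit circle (|p| < 1).
System is STABLE since both |p| < 1.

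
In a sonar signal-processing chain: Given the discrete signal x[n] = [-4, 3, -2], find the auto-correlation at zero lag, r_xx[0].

The auto-correlation at zero lag r_xx[0] equals the signal energy.
r_xx[0] = sum of x[n]^2 = (-4)^2 + 3^2 + (-2)^2
= 16 + 9 + 4 = 29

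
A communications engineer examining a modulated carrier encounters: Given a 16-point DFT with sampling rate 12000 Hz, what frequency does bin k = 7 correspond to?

The frequency of DFT bin k is: f_k = k * f_s / N
f_7 = 7 * 12000 / 16 = 5250 Hz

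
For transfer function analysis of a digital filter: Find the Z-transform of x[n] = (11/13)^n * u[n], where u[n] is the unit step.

The Z-transform of a^n * u[n] is z/(z-a) for |z| > |a|.
Here a = 11/13, so X(z) = z/(z - (11/13)) = 13z/(13z - 11)
ROC: |z| > 11/13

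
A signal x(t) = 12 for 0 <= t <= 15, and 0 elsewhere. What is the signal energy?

Energy = integral of |x(t)|^2 dt over the signal duration
= 12^2 * 15 = 144 * 15 = 2160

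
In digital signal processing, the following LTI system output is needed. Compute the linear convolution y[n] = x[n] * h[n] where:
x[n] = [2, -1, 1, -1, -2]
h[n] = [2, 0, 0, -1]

y[n] = sum_k x[k]*h[n-k]. Output length = len(x) + len(h) - 1 = 5 + 4 - 1 = 8.
y[0] = 2*2 = 4
y[1] = -1*2 + 2*0 = -2
y[2] = 1*2 + -1*0 + 2*0 = 2
y[3] = -1*2 + 1*0 + -1*0 + 2*-1 = -4
y[4] = -2*2 + -1*0 + 1*0 + -1*-1 = -3
y[5] = -2*0 + -1*0 + 1*-1 = -1
y[6] = -2*0 + -1*-1 = 1
y[7] = -2*-1 = 2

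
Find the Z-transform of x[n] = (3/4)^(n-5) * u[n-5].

Time-shifting property: if X(z) = Z{x[n]}, then Z{x[n-d]} = z^(-d) * X(z)
X(z) = z/(z - 3/4) for x[n] = (3/4)^n * u[n]
Z{x[n-5]} = z^(-5) * z/(z - 3/4) = z^(-4)/(z - 3/4)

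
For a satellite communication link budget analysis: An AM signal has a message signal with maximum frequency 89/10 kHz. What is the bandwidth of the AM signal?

In AM (double-sideband), the bandwidth is twice the message frequency.
BW = 2 * f_m = 2 * 89/10 kHz = 89/5 kHz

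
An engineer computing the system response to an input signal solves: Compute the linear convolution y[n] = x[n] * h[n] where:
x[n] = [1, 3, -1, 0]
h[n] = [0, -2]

y[n] = sum_k x[k]*h[n-k]. Output length = len(x) + len(h) - 1 = 4 + 2 - 1 = 5.
y[0] = 1*0 = 0
y[1] = 3*0 + 1*-2 = -2
y[2] = -1*0 + 3*-2 = -6
y[3] = 0*0 + -1*-2 = 2
y[4] = 0*-2 = 0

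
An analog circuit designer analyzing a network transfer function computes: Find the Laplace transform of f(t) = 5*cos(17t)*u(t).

Standard pair: cos(wt)*u(t) <-> s/(s^2+w^2)
With w = 17: L{5*cos(17t)*u(t)} = 5s/(s^2+289)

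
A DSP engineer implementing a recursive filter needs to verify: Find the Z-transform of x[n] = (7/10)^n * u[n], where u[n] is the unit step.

The Z-transform of a^n * u[n] is z/(z-a) for |z| > |a|.
Here a = 7/10, so X(z) = z/(z - (7/10)) = 10z/(10z - 7)
ROC: |z| > 7/10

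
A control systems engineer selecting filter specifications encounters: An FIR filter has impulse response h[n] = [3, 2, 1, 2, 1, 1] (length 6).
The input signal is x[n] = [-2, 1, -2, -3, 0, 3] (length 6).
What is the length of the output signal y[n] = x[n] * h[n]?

For linear convolution, the output length is:
len(y) = len(x) + len(h) - 1 = 6 + 6 - 1 = 11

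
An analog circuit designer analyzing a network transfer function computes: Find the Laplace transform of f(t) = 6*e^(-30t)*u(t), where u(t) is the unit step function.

Standard Laplace transform pair:
e^(-at)*u(t) <-> 1/(s+a)
With a = 30: L{6*e^(-30t)*u(t)} = 6/(s+30), ROC: Re(s) > -30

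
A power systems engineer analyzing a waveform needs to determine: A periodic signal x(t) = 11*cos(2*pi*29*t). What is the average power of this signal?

Average power of A*cos(wt) is A^2/2.
P = 11^2 / 2 = 121/2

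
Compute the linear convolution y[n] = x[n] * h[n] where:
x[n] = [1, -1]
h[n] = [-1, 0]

y[n] = sum_k x[k]*h[n-k]. Output length = len(x) + len(h) - 1 = 2 + 2 - 1 = 3.
y[0] = 1*-1 = -1
y[1] = -1*-1 + 1*0 = 1
y[2] = -1*0 = 0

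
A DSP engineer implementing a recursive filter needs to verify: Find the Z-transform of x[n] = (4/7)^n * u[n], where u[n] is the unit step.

The Z-transform of a^n * u[n] is z/(z-a) for |z| > |a|.
Here a = 4/7, so X(z) = z/(z - (4/7)) = 7z/(7z - 4)
ROC: |z| > 4/7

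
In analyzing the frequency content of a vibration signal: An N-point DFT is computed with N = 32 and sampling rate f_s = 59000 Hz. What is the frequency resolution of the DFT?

DFT frequency resolution = f_s / N
= 59000 / 32 = 7375/4 Hz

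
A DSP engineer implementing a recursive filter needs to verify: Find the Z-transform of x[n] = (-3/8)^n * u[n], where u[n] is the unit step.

The Z-transform of a^n * u[n] is z/(z-a) for |z| > |a|.
Here a = -3/8, so X(z) = z/(z - (-3/8)) = 8z/(8z + 3)
ROC: |z| > 3/8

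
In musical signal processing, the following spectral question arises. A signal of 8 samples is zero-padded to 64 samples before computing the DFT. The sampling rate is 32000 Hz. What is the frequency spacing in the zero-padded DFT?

Original DFT: N = 8, resolution = f_s/N = 32000/8 = 4000 Hz
Zero-padded DFT: N = 64, resolution = f_s/N = 32000/64 = 500 Hz
Zero-padding interpolates the spectrum (finer frequency grid)
but does NOT improve the true spectral resolution (ability to resolve close frequencies).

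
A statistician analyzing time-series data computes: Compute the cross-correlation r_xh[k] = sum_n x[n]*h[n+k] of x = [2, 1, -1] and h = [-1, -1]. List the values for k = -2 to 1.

Both sequences indexed from 0 and zero outside their support.
Lags with overlap: k = -2 to 1.
  r_xh[-2] = x[2]*h[0] = 1
  r_xh[-1] = x[1]*h[0] + x[2]*h[1] = 0
  r_xh[0] = x[0]*h[0] + x[1]*h[1] = -3
  r_xh[1] = x[0]*h[1] = -2
r_xh = [1, 0, -3, -2] (for k = -2, ..., 1)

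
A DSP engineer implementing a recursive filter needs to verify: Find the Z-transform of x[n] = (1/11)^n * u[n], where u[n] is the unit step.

The Z-transform of a^n * u[n] is z/(z-a) for |z| > |a|.
Here a = 1/11, so X(z) = z/(z - (1/11)) = 11z/(11z - 1)
ROC: |z| > 1/11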